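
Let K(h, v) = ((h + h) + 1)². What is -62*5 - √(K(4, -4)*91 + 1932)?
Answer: -310 - √9303 ≈ -406.45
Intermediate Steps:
K(h, v) = (1 + 2*h)² (K(h, v) = (2*h + 1)² = (1 + 2*h)²)
-62*5 - √(K(4, -4)*91 + 1932) = -62*5 - √((1 + 2*4)²*91 + 1932) = -310 - √((1 + 8)²*91 + 1932) = -310 - √(9²*91 + 1932) = -310 - √(81*91 + 1932) = -310 - √(7371 + 1932) = -310 - √9303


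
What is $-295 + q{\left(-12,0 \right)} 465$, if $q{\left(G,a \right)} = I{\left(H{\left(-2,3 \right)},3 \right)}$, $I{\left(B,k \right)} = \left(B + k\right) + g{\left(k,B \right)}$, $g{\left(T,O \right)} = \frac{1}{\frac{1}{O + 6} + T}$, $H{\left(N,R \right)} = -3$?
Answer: $- \frac{311}{2} \approx -155.5$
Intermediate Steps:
$g{\left(T,O \right)} = \frac{1}{T + \frac{1}{6 + O}}$ ($g{\left(T,O \right)} = \frac{1}{\frac{1}{6 + O} + T} = \frac{1}{T + \frac{1}{6 + O}}$)
$I{\left(B,k \right)} = B + k + \frac{6 + B}{1 + 6 k + B k}$ ($I{\left(B,k \right)} = \left(B + k\right) + \frac{6 + B}{1 + 6 k + B k} = B + k + \frac{6 + B}{1 + 6 k + B k}$)
$q{\left(G,a \right)} = \frac{3}{10}$ ($q{\left(G,a \right)} = \frac{6 - 3 + \left(-3 + 3\right) \left(1 + 6 \cdot 3 - 9\right)}{1 + 6 \cdot 3 - 9} = \frac{6 - 3 + 0 \left(1 + 18 - 9\right)}{1 + 18 - 9} = \frac{6 - 3 + 0 \cdot 10}{10} = \frac{6 - 3 + 0}{10} = \frac{1}{10} \cdot 3 = \frac{3}{10}$)
$-295 + q{\left(-12,0 \right)} 465 = -295 + \frac{3}{10} \cdot 465 = -295 + \frac{279}{2} = - \frac{311}{2}$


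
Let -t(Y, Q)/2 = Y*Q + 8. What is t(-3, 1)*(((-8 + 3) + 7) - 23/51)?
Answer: -790/51 ≈ -15.490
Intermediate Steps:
t(Y, Q) = -16 - 2*Q*Y (t(Y, Q) = -2*(Y*Q + 8) = -2*(Q*Y + 8) = -2*(8 + Q*Y) = -16 - 2*Q*Y)
t(-3, 1)*(((-8 + 3) + 7) - 23/51) = (-16 - 2*1*(-3))*(((-8 + 3) + 7) - 23/51) = (-16 + 6)*((-5 + 7) - 23*1/51) = -10*(2 - 23/51) = -10*79/51 = -790/51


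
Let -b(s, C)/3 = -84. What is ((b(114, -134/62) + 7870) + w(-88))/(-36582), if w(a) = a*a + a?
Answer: -1127/2613 ≈ -0.43130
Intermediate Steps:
b(s, C) = 252 (b(s, C) = -3*(-84) = 252)
w(a) = a + a² (w(a) = a² + a = a + a²)
((b(114, -134/62) + 7870) + w(-88))/(-36582) = ((252 + 7870) - 88*(1 - 88))/(-36582) = (8122 - 88*(-87))*(-1/36582) = (8122 + 7656)*(-1/36582) = 15778*(-1/36582) = -1127/2613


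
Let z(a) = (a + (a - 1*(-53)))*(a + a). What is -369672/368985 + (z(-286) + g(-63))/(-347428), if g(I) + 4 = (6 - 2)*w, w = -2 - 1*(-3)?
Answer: -19831186883/10682976715 ≈ -1.8563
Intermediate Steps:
w = 1 (w = -2 + 3 = 1)
z(a) = 2*a*(53 + 2*a) (z(a) = (a + (a + 53))*(2*a) = (a + (53 + a))*(2*a) = (53 + 2*a)*(2*a) = 2*a*(53 + 2*a))
g(I) = 0 (g(I) = -4 + (6 - 2)*1 = -4 + 4*1 = -4 + 4 = 0)
-369672/368985 + (z(-286) + g(-63))/(-347428) = -369672/368985 + (2*(-286)*(53 + 2*(-286)) + 0)/(-347428) = -369672*1/368985 + (2*(-286)*(53 - 572) + 0)*(-1/347428) = -123224/122995 + (2*(-286)*(-519) + 0)*(-1/347428) = -123224/122995 + (296868 + 0)*(-1/347428) = -123224/122995 + 296868*(-1/347428) = -123224/122995 - 74217/86857 = -19831186883/10682976715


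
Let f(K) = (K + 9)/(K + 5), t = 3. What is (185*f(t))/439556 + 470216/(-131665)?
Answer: -413299454117/115748281480 ≈ -3.5707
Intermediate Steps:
f(K) = (9 + K)/(5 + K)
(185*f(t))/439556 + 470216/(-131665) = (185*((9 + 3)/(5 + 3)))/439556 + 470216/(-131665) = (185*(12/8))*(1/439556) + 470216*(-1/131665) = (185*((⅛)*12))*(1/439556) - 470216/131665 = (185*(3/2))*(1/439556) - 470216/131665 = (555/2)*(1/439556) - 470216/131665 = 555/879112 - 470216/131665 = -413299454117/115748281480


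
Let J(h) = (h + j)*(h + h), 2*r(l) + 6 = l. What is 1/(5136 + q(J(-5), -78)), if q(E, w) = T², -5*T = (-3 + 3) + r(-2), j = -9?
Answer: 25/128416 ≈ 0.00019468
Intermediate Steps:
r(l) = -3 + l/2
T = ⅘ (T = -((-3 + 3) + (-3 + (½)*(-2)))/5 = -(0 + (-3 - 1))/5 = -(0 - 4)/5 = -⅕*(-4) = ⅘ ≈ 0.80000)
J(h) = 2*h*(-9 + h) (J(h) = (h - 9)*(h + h) = (-9 + h)*(2*h) = 2*h*(-9 + h))
q(E, w) = 16/25 (q(E, w) = (⅘)² = 16/25)
1/(5136 + q(J(-5), -78)) = 1/(5136 + 16/25) = 1/(128416/25) = 25/128416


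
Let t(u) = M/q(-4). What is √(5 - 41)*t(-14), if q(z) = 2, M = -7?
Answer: -21*I ≈ -21.0*I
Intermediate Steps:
t(u) = -7/2
√(5 - 41)*t(-14) = √(5 - 41)*(-7/2) = √(-36)*(-7/2) = (6*I)*(-7/2) = -21*I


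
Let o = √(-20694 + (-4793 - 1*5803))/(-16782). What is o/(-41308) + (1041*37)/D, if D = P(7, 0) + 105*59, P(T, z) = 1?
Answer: 38517/6196 + I*√31290/693230856 ≈ 6.2164 + 2.5517e-7*I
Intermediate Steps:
D = 6196 (D = 1 + 105*59 = 1 + 6195 = 6196)
o = -I*√31290/16782 (o = √(-20694 + (-4793 - 5803))*(-1/16782) = √(-20694 - 10596)*(-1/16782) = √(-31290)*(-1/16782) = (I*√31290)*(-1/16782) = -I*√31290/16782 ≈ -0.01054*I)
o/(-41308) + (1041*37)/D = -I*√31290/16782/(-41308) + (1041*37)/6196 = -I*√31290/16782*(-1/41308) + 38517*(1/6196) = I*√31290/693230856 + 38517/6196 = 38517/6196 + I*√31290/693230856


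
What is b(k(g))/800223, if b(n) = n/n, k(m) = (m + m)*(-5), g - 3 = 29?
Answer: 1/800223 ≈ 1.2497e-6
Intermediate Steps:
g = 32 (g = 3 + 29 = 32)
k(m) = -10*m (k(m) = (2*m)*(-5) = -10*m)
b(n) = 1
b(k(g))/800223 = 1/800223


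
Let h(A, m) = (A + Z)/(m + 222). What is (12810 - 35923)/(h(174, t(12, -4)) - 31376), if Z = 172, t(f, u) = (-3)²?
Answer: 5339103/7247510 ≈ 0.73668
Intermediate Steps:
t(f, u) = 9
h(A, m) = (172 + A)/(222 + m) (h(A, m) = (A + 172)/(m + 222) = (172 + A)/(222 + m))
(12810 - 35923)/(h(174, t(12, -4)) - 31376) = (12810 - 35923)/((172 + 174)/(222 + 9) - 31376) = -23113/(346/231 - 31376) = -23113/(-7247510/231) = -23113*(-231/7247510) = 5339103/7247510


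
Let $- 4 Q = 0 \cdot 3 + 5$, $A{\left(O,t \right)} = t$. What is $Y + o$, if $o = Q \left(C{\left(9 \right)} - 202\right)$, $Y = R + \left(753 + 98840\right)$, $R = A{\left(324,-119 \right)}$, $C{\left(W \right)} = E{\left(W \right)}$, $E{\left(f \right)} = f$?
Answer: $\frac{398861}{4} \approx 99715.0$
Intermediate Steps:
$C{\left(W \right)} = W$
$R = -119$
$Q = - \frac{5}{4}$ ($Q = - \frac{0 \cdot 3 + 5}{4} = - \frac{0 + 5}{4} = \left(- \frac{1}{4}\right) 5 = - \frac{5}{4} \approx -1.25$)
$Y = 99474$ ($Y = -119 + \left(753 + 98840\right) = -119 + 99593 = 99474$)
$o = \frac{965}{4}$ ($o = - \frac{5 \left(9 - 202\right)}{4} = \left(- \frac{5}{4}\right) \left(-193\right) = \frac{965}{4} \approx 241.25$)
$Y + o = 99474 + \frac{965}{4} = \frac{398861}{4}$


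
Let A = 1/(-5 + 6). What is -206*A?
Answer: -206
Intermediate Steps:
A = 1 (A = 1/1 = 1)
-206*A = -206*1 = -206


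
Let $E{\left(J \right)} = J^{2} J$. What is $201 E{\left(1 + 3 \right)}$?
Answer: $12864$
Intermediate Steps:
$E{\left(J \right)} = J^{3}$
$201 E{\left(1 + 3 \right)} = 201 \left(1 + 3\right)^{3} = 201 \cdot 4^{3} = 201 \cdot 64 = 12864$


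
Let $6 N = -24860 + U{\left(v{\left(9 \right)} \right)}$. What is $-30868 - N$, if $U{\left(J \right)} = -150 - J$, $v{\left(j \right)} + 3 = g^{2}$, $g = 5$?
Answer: $-26696$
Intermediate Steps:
$v{\left(j \right)} = 22$ ($v{\left(j \right)} = -3 + 5^{2} = -3 + 25 = 22$)
$N = -4172$ ($N = \frac{-24860 - 172}{6} = \frac{1}{6} \left(-25032\right) = -4172$)
$-30868 - N = -30868 - -4172 = -30868 + 4172 = -26696$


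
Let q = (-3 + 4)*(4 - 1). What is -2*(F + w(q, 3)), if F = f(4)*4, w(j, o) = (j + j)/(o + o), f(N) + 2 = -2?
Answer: 30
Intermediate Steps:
f(N) = -4 (f(N) = -2 - 2 = -4)
q = 3 (q = 1*3 = 3)
w(j, o) = j/o (w(j, o) = (2*j)/((2*o)) = (2*j)*(1/(2*o)) = j/o)
F = -16 (F = -4*4 = -16)
-2*(F + w(q, 3)) = -2*(-16 + 3/3) = -2*(-16 + 3*(⅓)) = -2*(-16 + 1) = -2*(-15) = 30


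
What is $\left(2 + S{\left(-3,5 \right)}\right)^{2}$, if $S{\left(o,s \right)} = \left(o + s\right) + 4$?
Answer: $64$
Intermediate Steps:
$S{\left(o,s \right)} = 4 + o + s$
$\left(2 + S{\left(-3,5 \right)}\right)^{2} = \left(2 + \left(4 - 3 + 5\right)\right)^{2} = \left(2 + 6\right)^{2} = 8^{2} = 64$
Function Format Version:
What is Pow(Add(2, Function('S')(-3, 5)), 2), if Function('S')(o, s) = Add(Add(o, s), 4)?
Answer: 64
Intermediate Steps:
Function('S')(o, s) = Add(4, o, s)
Pow(Add(2, Function('S')(-3, 5)), 2) = Pow(Add(2, Add(4, -3, 5)), 2) = Pow(Add(2, 6), 2) = Pow(8, 2) = 64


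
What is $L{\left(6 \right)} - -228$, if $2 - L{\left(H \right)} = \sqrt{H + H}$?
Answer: $230 - 2 \sqrt{3} \approx 226.54$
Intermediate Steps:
$L{\left(H \right)} = 2 - \sqrt{2} \sqrt{H}$ ($L{\left(H \right)} = 2 - \sqrt{H + H} = 2 - \sqrt{2 H} = 2 - \sqrt{2} \sqrt{H}$)
$L{\left(6 \right)} - -228 = \left(2 - \sqrt{2} \sqrt{6}\right) - -228 = \left(2 - 2 \sqrt{3}\right) + 228 = 230 - 2 \sqrt{3}$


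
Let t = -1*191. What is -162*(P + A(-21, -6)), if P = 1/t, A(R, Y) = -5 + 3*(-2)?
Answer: 340524/191 ≈ 1782.8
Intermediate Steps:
A(R, Y) = -11 (A(R, Y) = -5 - 6 = -11)
t = -191
P = -1/191 (P = 1/(-191) = -1/191 ≈ -0.0052356)
-162*(P + A(-21, -6)) = -162*(-1/191 - 11) = -162*(-2102/191) = 340524/191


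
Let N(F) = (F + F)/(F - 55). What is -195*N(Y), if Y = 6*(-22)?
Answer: -4680/17 ≈ -275.29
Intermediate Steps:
Y = -132
N(F) = 2*F/(-55 + F) (N(F) = (2*F)/(-55 + F) = 2*F/(-55 + F))
-195*N(Y) = -390*(-132)/(-55 - 132) = -390*(-132)/(-187) = -390*(-132)*(-1)/187 = -195*24/17 = -4680/17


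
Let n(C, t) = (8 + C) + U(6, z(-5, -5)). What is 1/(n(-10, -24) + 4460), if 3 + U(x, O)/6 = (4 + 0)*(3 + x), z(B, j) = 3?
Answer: 1/4656 ≈ 0.00021478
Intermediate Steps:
U(x, O) = 54 + 24*x (U(x, O) = -18 + 6*((4 + 0)*(3 + x)) = -18 + 6*(4*(3 + x)) = -18 + 6*(12 + 4*x) = -18 + (72 + 24*x) = 54 + 24*x)
n(C, t) = 206 + C (n(C, t) = (8 + C) + (54 + 24*6) = (8 + C) + (54 + 144) = (8 + C) + 198 = 206 + C)
1/(n(-10, -24) + 4460) = 1/((206 - 10) + 4460) = 1/(196 + 4460) = 1/4656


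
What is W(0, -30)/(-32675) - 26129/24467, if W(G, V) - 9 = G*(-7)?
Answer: -853985278/799459225 ≈ -1.0682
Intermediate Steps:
W(G, V) = 9 - 7*G (W(G, V) = 9 + G*(-7) = 9 - 7*G)
W(0, -30)/(-32675) - 26129/24467 = (9 - 7*0)/(-32675) - 26129/24467 = (9 + 0)*(-1/32675) - 26129*1/24467 = 9*(-1/32675) - 26129/24467 = -9/32675 - 26129/24467 = -853985278/799459225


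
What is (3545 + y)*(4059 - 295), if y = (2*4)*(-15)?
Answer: 12891700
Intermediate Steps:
y = -120 (y = 8*(-15) = -120)
(3545 + y)*(4059 - 295) = (3545 - 120)*(4059 - 295) = 3425*3764 = 12891700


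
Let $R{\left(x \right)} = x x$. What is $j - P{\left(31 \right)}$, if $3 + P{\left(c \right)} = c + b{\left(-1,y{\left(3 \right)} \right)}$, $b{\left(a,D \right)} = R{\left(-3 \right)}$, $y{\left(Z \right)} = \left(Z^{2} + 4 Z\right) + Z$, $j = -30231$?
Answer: $-30268$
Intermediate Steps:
$R{\left(x \right)} = x^{2}$
$y{\left(Z \right)} = Z^{2} + 5 Z$
$b{\left(a,D \right)} = 9$ ($b{\left(a,D \right)} = \left(-3\right)^{2} = 9$)
$P{\left(c \right)} = 6 + c$ ($P{\left(c \right)} = -3 + \left(c + 9\right) = -3 + \left(9 + c\right) = 6 + c$)
$j - P{\left(31 \right)} = -30231 - \left(6 + 31\right) = -30231 - 37 = -30268$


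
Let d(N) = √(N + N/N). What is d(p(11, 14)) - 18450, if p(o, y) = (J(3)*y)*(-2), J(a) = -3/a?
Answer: -18450 + √29 ≈ -18445.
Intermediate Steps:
p(o, y) = 2*y (p(o, y) = ((-3/3)*y)*(-2) = ((-3*⅓)*y)*(-2) = -y*(-2) = 2*y)
d(N) = √(1 + N) (d(N) = √(N + 1) = √(1 + N))
d(p(11, 14)) - 18450 = √(1 + 2*14) - 18450 = √(1 + 28) - 18450 = √29 - 18450 = -18450 + √29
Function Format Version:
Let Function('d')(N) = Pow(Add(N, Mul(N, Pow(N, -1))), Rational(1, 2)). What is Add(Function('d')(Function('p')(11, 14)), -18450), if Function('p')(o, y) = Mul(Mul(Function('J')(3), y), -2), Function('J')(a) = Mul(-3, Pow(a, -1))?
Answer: Add(-18450, Pow(29, Rational(1, 2))) ≈ -18445.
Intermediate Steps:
Function('p')(o, y) = Mul(2, y) (Function('p')(o, y) = Mul(Mul(Mul(-3, Pow(3, -1)), y), -2) = Mul(Mul(Mul(-3, Rational(1, 3)), y), -2) = Mul(Mul(-1, y), -2) = Mul(2, y))
Function('d')(N) = Pow(Add(1, N), Rational(1, 2)) (Function('d')(N) = Pow(Add(N, 1), Rational(1, 2)) = Pow(Add(1, N), Rational(1, 2)))
Add(Function('d')(Function('p')(11, 14)), -18450) = Add(Pow(Add(1, Mul(2, 14)), Rational(1, 2)), -18450) = Add(Pow(Add(1, 28), Rational(1, 2)), -18450) = Add(Pow(29, Rational(1, 2)), -18450) = Add(-18450, Pow(29, Rational(1, 2)))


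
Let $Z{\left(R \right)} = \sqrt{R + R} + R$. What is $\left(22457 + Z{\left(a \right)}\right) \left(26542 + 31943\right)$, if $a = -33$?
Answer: $1311467640 + 58485 i \sqrt{66} \approx 1.3115 \cdot 10^{9} + 4.7513 \cdot 10^{5} i$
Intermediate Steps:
$Z{\left(R \right)} = R + \sqrt{2} \sqrt{R}$ ($Z{\left(R \right)} = \sqrt{2 R} + R = \sqrt{2} \sqrt{R} + R = R + \sqrt{2} \sqrt{R}$)
$\left(22457 + Z{\left(a \right)}\right) \left(26542 + 31943\right) = \left(22457 - \left(33 - \sqrt{2} \sqrt{-33}\right)\right) \left(26542 + 31943\right) = \left(22457 - \left(33 - \sqrt{2} i \sqrt{33}\right)\right) 58485 = \left(22457 - \left(33 - i \sqrt{66}\right)\right) 58485 = \left(22424 + i \sqrt{66}\right) 58485 = 1311467640 + 58485 i \sqrt{66}$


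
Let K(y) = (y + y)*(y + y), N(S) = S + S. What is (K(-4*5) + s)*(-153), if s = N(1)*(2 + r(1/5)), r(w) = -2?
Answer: -244800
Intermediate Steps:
N(S) = 2*S
K(y) = 4*y² (K(y) = (2*y)*(2*y) = 4*y²)
s = 0 (s = (2*1)*(2 - 2) = 2*0 = 0)
(K(-4*5) + s)*(-153) = (4*(-4*5)² + 0)*(-153) = (4*(-20)² + 0)*(-153) = (4*400 + 0)*(-153) = (1600 + 0)*(-153) = 1600*(-153) = -244800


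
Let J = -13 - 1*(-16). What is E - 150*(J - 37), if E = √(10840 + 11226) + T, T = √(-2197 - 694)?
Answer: 5100 + √22066 + 7*I*√59 ≈ 5248.5 + 53.768*I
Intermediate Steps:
T = 7*I*√59 (T = √(-2891) = 7*I*√59 ≈ 53.768*I)
J = 3 (J = -13 + 16 = 3)
E = √22066 + 7*I*√59 (E = √(10840 + 11226) + 7*I*√59 = √22066 + 7*I*√59 ≈ 148.55 + 53.768*I)
E - 150*(J - 37) = (√22066 + 7*I*√59) - 150*(3 - 37) = (√22066 + 7*I*√59) - 150*(-34) = (√22066 + 7*I*√59) - 1*(-5100) = (√22066 + 7*I*√59) + 5100 = 5100 + √22066 + 7*I*√59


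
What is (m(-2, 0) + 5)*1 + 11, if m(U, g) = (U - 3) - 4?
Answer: 7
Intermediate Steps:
m(U, g) = -7 + U (m(U, g) = (-3 + U) - 4 = -7 + U)
(m(-2, 0) + 5)*1 + 11 = ((-7 - 2) + 5)*1 + 11 = (-9 + 5)*1 + 11 = -4*1 + 11 = -4 + 11 = 7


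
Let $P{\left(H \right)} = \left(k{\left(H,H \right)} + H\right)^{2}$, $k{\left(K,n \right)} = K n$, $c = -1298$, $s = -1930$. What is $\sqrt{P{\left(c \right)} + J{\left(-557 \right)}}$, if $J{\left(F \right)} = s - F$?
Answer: $\sqrt{2834192450663} \approx 1.6835 \cdot 10^{6}$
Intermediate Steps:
$J{\left(F \right)} = -1930 - F$
$P{\left(H \right)} = \left(H + H^{2}\right)^{2}$ ($P{\left(H \right)} = \left(H H + H\right)^{2} = \left(H^{2} + H\right)^{2} = \left(H + H^{2}\right)^{2}$)
$\sqrt{P{\left(c \right)} + J{\left(-557 \right)}} = \sqrt{\left(-1298\right)^{2} \left(1 - 1298\right)^{2} - 1373} = \sqrt{1684804 \left(-1297\right)^{2} + \left(-1930 + 557\right)} = \sqrt{1684804 \cdot 1682209 - 1373} = \sqrt{2834192452036 - 1373} = \sqrt{2834192450663}$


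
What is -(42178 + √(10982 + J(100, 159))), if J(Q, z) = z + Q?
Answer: -42178 - 3*√1249 ≈ -42284.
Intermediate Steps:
J(Q, z) = Q + z
-(42178 + √(10982 + J(100, 159))) = -(42178 + √(10982 + (100 + 159))) = -(42178 + √(10982 + 259)) = -(42178 + √11241) = -(42178 + 3*√1249) = -42178 - 3*√1249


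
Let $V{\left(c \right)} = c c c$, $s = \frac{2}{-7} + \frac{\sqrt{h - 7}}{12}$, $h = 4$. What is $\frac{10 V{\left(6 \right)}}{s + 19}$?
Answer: $\frac{95074560}{823777} - \frac{423360 i \sqrt{3}}{823777} \approx 115.41 - 0.89015 i$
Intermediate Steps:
$s = - \frac{2}{7} + \frac{i \sqrt{3}}{12}$ ($s = \frac{2}{-7} + \frac{\sqrt{4 - 7}}{12} = 2 \left(- \frac{1}{7}\right) + \sqrt{-3} \cdot \frac{1}{12} = - \frac{2}{7} + i \sqrt{3} \cdot \frac{1}{12} = - \frac{2}{7} + \frac{i \sqrt{3}}{12} \approx -0.28571 + 0.14434 i$)
$V{\left(c \right)} = c^{3}$ ($V{\left(c \right)} = c^{2} c = c^{3}$)
$\frac{10 V{\left(6 \right)}}{s + 19} = \frac{10 \cdot 6^{3}}{\left(- \frac{2}{7} + \frac{i \sqrt{3}}{12}\right) + 19} = \frac{10 \cdot 216}{\frac{131}{7} + \frac{i \sqrt{3}}{12}} = \frac{2160}{\frac{131}{7} + \frac{i \sqrt{3}}{12}}$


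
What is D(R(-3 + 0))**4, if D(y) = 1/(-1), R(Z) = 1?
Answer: 1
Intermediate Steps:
D(y) = -1
D(R(-3 + 0))**4 = (-1)**4 = 1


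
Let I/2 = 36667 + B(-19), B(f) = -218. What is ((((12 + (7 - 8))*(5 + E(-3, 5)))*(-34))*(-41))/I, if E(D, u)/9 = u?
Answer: 9350/889 ≈ 10.517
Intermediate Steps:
E(D, u) = 9*u
I = 72898 (I = 2*(36667 - 218) = 2*36449 = 72898)
((((12 + (7 - 8))*(5 + E(-3, 5)))*(-34))*(-41))/I = ((((12 + (7 - 8))*(5 + 9*5))*(-34))*(-41))/72898 = ((((12 - 1)*(5 + 45))*(-34))*(-41))*(1/72898) = (((11*50)*(-34))*(-41))*(1/72898) = ((550*(-34))*(-41))*(1/72898) = -18700*(-41)*(1/72898) = 766700*(1/72898) = 9350/889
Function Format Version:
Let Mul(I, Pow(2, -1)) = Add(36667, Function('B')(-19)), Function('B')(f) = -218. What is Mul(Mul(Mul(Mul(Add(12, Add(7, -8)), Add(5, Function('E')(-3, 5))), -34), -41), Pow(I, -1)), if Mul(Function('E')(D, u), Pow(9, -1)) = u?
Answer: Rational(9350, 889) ≈ 10.517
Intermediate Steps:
Function('E')(D, u) = Mul(9, u)
I = 72898 (I = Mul(2, Add(36667, -218)) = Mul(2, 36449) = 72898)
Mul(Mul(Mul(Mul(Add(12, Add(7, -8)), Add(5, Function('E')(-3, 5))), -34), -41), Pow(I, -1)) = Mul(Mul(Mul(Mul(Add(12, Add(7, -8)), Add(5, Mul(9, 5))), -34), -41), Pow(72898, -1)) = Mul(Mul(Mul(Mul(Add(12, -1), Add(5, 45)), -34), -41), Rational(1, 72898)) = Mul(Mul(Mul(Mul(11, 50), -34), -41), Rational(1, 72898)) = Mul(Mul(Mul(550, -34), -41), Rational(1, 72898)) = Mul(Mul(-18700, -41), Rational(1, 72898)) = Mul(766700, Rational(1, 72898)) = Rational(9350, 889)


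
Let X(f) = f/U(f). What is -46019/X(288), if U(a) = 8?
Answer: -46019/36 ≈ -1278.3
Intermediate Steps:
X(f) = f/8
-46019/X(288) = -46019/((⅛)*288) = -46019/36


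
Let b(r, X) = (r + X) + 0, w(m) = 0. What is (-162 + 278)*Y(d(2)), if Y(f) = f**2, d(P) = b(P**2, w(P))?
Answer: 1856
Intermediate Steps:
b(r, X) = X + r (b(r, X) = (X + r) + 0 = X + r)
d(P) = P**2 (d(P) = 0 + P**2 = P**2)
(-162 + 278)*Y(d(2)) = (-162 + 278)*(2**2)**2 = 116*4**2 = 116*16 = 1856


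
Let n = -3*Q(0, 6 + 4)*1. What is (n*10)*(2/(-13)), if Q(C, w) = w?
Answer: 600/13 ≈ 46.154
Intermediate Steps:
n = -30 (n = -3*(6 + 4)*1 = -3*10*1 = -30*1 = -30)
(n*10)*(2/(-13)) = (-30*10)*(2/(-13)) = -600*(-1)/13 = -300*(-2/13) = 600/13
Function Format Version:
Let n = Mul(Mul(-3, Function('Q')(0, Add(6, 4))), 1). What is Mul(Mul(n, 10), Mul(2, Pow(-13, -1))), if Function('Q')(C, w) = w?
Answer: Rational(600, 13) ≈ 46.154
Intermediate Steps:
n = -30 (n = Mul(Mul(-3, Add(6, 4)), 1) = Mul(Mul(-3, 10), 1) = Mul(-30, 1) = -30)
Mul(Mul(n, 10), Mul(2, Pow(-13, -1))) = Mul(Mul(-30, 10), Mul(2, Pow(-13, -1))) = Mul(-300, Mul(2, Rational(-1, 13))) = Mul(-300, Rational(-2, 13)) = Rational(600, 13)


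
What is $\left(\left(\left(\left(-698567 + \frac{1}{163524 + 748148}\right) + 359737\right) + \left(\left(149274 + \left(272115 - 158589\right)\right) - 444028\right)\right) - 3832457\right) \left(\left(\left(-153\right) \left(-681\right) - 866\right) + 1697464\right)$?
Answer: $- \frac{7145657639391767489}{911672} \approx -7.838 \cdot 10^{12}$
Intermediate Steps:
$\left(\left(\left(\left(-698567 + \frac{1}{163524 + 748148}\right) + 359737\right) + \left(\left(149274 + \left(272115 - 158589\right)\right) - 444028\right)\right) - 3832457\right) \left(\left(\left(-153\right) \left(-681\right) - 866\right) + 1697464\right) = \left(\left(\left(\left(-698567 + \frac{1}{911672}\right) + 359737\right) + \left(\left(149274 + 113526\right) - 444028\right)\right) - 3832457\right) \left(\left(104193 - 866\right) + 1697464\right) = \left(\left(\left(\left(-698567 + \frac{1}{911672}\right) + 359737\right) + \left(262800 - 444028\right)\right) - 3832457\right) \left(103327 + 1697464\right) = \left(\left(\left(- \frac{636863974023}{911672} + 359737\right) - 181228\right) - 3832457\right) 1800791 = \left(\left(- \frac{308901823759}{911672} - 181228\right) - 3832457\right) 1800791 = \left(- \frac{474122316975}{911672} - 3832457\right) 1800791 = \left(- \frac{3968066055079}{911672}\right) 1800791 = - \frac{7145657639391767489}{911672}$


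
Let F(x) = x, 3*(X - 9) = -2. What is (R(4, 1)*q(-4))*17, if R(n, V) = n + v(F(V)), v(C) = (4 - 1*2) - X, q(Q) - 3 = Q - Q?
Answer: -119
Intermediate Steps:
X = 25/3 (X = 9 + (1/3)*(-2) = 9 - 2/3 = 25/3 ≈ 8.3333)
q(Q) = 3 (q(Q) = 3 + (Q - Q) = 3 + 0 = 3)
v(C) = -19/3 (v(C) = (4 - 1*2) - 1*25/3 = (4 - 2) - 25/3 = 2 - 25/3 = -19/3)
R(n, V) = -19/3 + n (R(n, V) = n - 19/3 = -19/3 + n)
(R(4, 1)*q(-4))*17 = ((-19/3 + 4)*3)*17 = -7/3*3*17 = -7*17 = -119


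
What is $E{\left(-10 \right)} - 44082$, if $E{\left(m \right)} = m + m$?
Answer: $-44102$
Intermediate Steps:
$E{\left(m \right)} = 2 m$
$E{\left(-10 \right)} - 44082 = 2 \left(-10\right) - 44082 = -20 - 44082 = -44102$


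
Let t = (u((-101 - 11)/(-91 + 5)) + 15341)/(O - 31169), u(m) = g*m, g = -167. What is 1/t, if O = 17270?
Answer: -597657/650311 ≈ -0.91903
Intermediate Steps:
u(m) = -167*m
t = -650311/597657 (t = (-167*(-101 - 11)/(-91 + 5) + 15341)/(17270 - 31169) = (-(-18704)/(-86) + 15341)/(-13899) = (-(-18704)*(-1)/86 + 15341)*(-1/13899) = (-167*56/43 + 15341)*(-1/13899) = (-9352/43 + 15341)*(-1/13899) = (650311/43)*(-1/13899) = -650311/597657 ≈ -1.0881)
1/t = 1/(-650311/597657) = -597657/650311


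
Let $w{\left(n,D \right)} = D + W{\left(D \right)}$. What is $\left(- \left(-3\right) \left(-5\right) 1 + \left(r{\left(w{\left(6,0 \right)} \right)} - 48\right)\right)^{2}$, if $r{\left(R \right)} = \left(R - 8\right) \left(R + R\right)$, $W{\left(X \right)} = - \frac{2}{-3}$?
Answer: $\frac{429025}{81} \approx 5296.6$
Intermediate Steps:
$W{\left(X \right)} = \frac{2}{3}$ ($W{\left(X \right)} = \left(-2\right) \left(- \frac{1}{3}\right) = \frac{2}{3}$)
$w{\left(n,D \right)} = \frac{2}{3} + D$ ($w{\left(n,D \right)} = D + \frac{2}{3} = \frac{2}{3} + D$)
$r{\left(R \right)} = 2 R \left(-8 + R\right)$ ($r{\left(R \right)} = \left(-8 + R\right) 2 R = 2 R \left(-8 + R\right)$)
$\left(- \left(-3\right) \left(-5\right) 1 + \left(r{\left(w{\left(6,0 \right)} \right)} - 48\right)\right)^{2} = \left(- \left(-3\right) \left(-5\right) 1 - \left(48 - 2 \left(\frac{2}{3} + 0\right) \left(-8 + \left(\frac{2}{3} + 0\right)\right)\right)\right)^{2} = \left(- 15 \cdot 1 - \left(48 - \frac{4 \left(-8 + \frac{2}{3}\right)}{3}\right)\right)^{2} = \left(\left(-1\right) 15 - \left(48 - - \frac{88}{9}\right)\right)^{2} = \left(-15 - \frac{520}{9}\right)^{2} = \left(- \frac{655}{9}\right)^{2} = \frac{429025}{81}$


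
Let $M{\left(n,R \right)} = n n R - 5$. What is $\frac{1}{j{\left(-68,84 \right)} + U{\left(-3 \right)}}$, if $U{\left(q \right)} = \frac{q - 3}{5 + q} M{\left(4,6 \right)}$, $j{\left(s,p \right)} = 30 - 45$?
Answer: $- \frac{1}{288} \approx -0.0034722$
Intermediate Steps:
$j{\left(s,p \right)} = -15$ ($j{\left(s,p \right)} = 30 - 45 = -15$)
$M{\left(n,R \right)} = -5 + R n^{2}$ ($M{\left(n,R \right)} = n^{2} R - 5 = R n^{2} - 5 = -5 + R n^{2}$)
$U{\left(q \right)} = \frac{91 \left(-3 + q\right)}{5 + q}$ ($U{\left(q \right)} = \frac{q - 3}{5 + q} \left(-5 + 6 \cdot 4^{2}\right) = \frac{-3 + q}{5 + q} \left(-5 + 6 \cdot 16\right) = \frac{-3 + q}{5 + q} \left(-5 + 96\right) = \frac{-3 + q}{5 + q} 91 = \frac{91 \left(-3 + q\right)}{5 + q}$)
$\frac{1}{j{\left(-68,84 \right)} + U{\left(-3 \right)}} = \frac{1}{-15 + \frac{91 \left(-3 - 3\right)}{5 - 3}} = \frac{1}{-15 + 91 \cdot \frac{1}{2} \left(-6\right)} = \frac{1}{-15 - 273} = \frac{1}{-288} = - \frac{1}{288}$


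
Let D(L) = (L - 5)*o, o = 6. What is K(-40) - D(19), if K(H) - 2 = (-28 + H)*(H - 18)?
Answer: 3862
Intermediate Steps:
D(L) = -30 + 6*L (D(L) = (L - 5)*6 = (-5 + L)*6 = -30 + 6*L)
K(H) = 2 + (-28 + H)*(-18 + H) (K(H) = 2 + (-28 + H)*(H - 18) = 2 + (-28 + H)*(-18 + H))
K(-40) - D(19) = (506 + (-40)² - 46*(-40)) - (-30 + 6*19) = (506 + 1600 + 1840) - (-30 + 114) = 3946 - 1*84 = 3946 - 84 = 3862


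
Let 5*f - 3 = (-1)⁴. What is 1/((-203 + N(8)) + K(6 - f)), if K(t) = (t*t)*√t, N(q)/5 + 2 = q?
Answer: -540625/81646749 - 16900*√130/81646749 ≈ -0.0089816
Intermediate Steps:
N(q) = -10 + 5*q
f = ⅘ (f = ⅗ + (⅕)*(-1)⁴ = ⅗ + (⅕)*1 = ⅗ + ⅕ = ⅘ ≈ 0.80000)
K(t) = t^(5/2) (K(t) = t²*√t = t^(5/2))
1/((-203 + N(8)) + K(6 - f)) = 1/((-203 + (-10 + 5*8)) + (6 - 1*⅘)^(5/2)) = 1/((-203 + (-10 + 40)) + (6 - ⅘)^(5/2)) = 1/((-203 + 30) + (26/5)^(5/2)) = 1/(-173 + 676*√130/125)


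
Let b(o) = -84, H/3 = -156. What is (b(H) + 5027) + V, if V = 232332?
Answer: 237275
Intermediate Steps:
H = -468 (H = 3*(-156) = -468)
(b(H) + 5027) + V = (-84 + 5027) + 232332 = 4943 + 232332 = 237275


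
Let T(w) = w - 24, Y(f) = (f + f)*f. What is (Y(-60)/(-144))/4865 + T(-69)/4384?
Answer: -134329/4265632 ≈ -0.031491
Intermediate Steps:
Y(f) = 2*f**2 (Y(f) = (2*f)*f = 2*f**2)
T(w) = -24 + w
(Y(-60)/(-144))/4865 + T(-69)/4384 = ((2*(-60)**2)/(-144))/4865 + (-24 - 69)/4384 = ((2*3600)*(-1/144))*(1/4865) - 93*1/4384 = (7200*(-1/144))*(1/4865) - 93/4384 = -50*1/4865 - 93/4384 = -10/973 - 93/4384 = -134329/4265632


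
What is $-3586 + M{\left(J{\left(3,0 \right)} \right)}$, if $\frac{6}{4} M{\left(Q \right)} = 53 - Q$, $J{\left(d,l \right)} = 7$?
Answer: $- \frac{10666}{3} \approx -3555.3$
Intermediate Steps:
$M{\left(Q \right)} = \frac{106}{3} - \frac{2 Q}{3}$ ($M{\left(Q \right)} = \frac{2 \left(53 - Q\right)}{3} = \frac{106}{3} - \frac{2 Q}{3}$)
$-3586 + M{\left(J{\left(3,0 \right)} \right)} = -3586 + \left(\frac{106}{3} - \frac{14}{3}\right) = -3586 + \frac{92}{3} = - \frac{10666}{3}$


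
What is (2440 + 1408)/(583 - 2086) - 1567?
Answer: -2359049/1503 ≈ -1569.6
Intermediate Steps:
(2440 + 1408)/(583 - 2086) - 1567 = 3848/(-1503) - 1567 = 3848*(-1/1503) - 1567 = -3848/1503 - 1567 = -2359049/1503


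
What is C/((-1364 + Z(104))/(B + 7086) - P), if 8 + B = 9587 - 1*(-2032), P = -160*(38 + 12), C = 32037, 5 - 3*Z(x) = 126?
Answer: 1796987367/448723787 ≈ 4.0047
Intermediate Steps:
Z(x) = -121/3 (Z(x) = 5/3 - ⅓*126 = 5/3 - 42 = -121/3)
P = -8000 (P = -160*50 = -8000)
B = 11611 (B = -8 + (9587 - 1*(-2032)) = -8 + (9587 + 2032) = -8 + 11619 = 11611)
C/((-1364 + Z(104))/(B + 7086) - P) = 32037/((-1364 - 121/3)/(11611 + 7086) - 1*(-8000)) = 32037/(-4213/3/18697 + 8000) = 32037/(-4213/3*1/18697 + 8000) = 32037/(-4213/56091 + 8000) = 32037/(448723787/56091) = 32037*(56091/448723787) = 1796987367/448723787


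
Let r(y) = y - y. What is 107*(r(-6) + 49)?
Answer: 5243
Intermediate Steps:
r(y) = 0
107*(r(-6) + 49) = 107*(0 + 49) = 107*49 = 5243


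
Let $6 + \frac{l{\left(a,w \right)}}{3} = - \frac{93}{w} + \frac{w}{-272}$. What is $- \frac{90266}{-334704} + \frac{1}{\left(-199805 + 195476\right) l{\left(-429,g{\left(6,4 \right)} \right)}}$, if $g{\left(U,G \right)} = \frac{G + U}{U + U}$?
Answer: $\frac{62498613408559}{231742684031976} \approx 0.26969$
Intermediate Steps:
$g{\left(U,G \right)} = \frac{G + U}{2 U}$
$l{\left(a,w \right)} = -18 - \frac{279}{w} - \frac{3 w}{272}$ ($l{\left(a,w \right)} = -18 + 3 \left(- \frac{93}{w} + \frac{w}{-272}\right) = -18 + 3 \left(- \frac{93}{w} + w \left(- \frac{1}{272}\right)\right) = -18 + 3 \left(- \frac{93}{w} - \frac{w}{272}\right) = -18 - \left(\frac{279}{w} + \frac{3 w}{272}\right) = -18 - \frac{279}{w} - \frac{3 w}{272}$)
$- \frac{90266}{-334704} + \frac{1}{\left(-199805 + 195476\right) l{\left(-429,g{\left(6,4 \right)} \right)}} = - \frac{90266}{-334704} + \frac{1}{\left(-199805 + 195476\right) \left(-18 - \frac{279}{\frac{1}{2} \cdot \frac{1}{6} \left(4 + 6\right)} - \frac{3 \frac{4 + 6}{2 \cdot 6}}{272}\right)} = \left(-90266\right) \left(- \frac{1}{334704}\right) + \frac{1}{\left(-4329\right) \left(-18 - \frac{279}{\frac{1}{2} \cdot \frac{1}{6} \cdot 10} - \frac{3 \cdot \frac{1}{2} \cdot \frac{1}{6} \cdot 10}{272}\right)} = \frac{45133}{167352} - \frac{1}{4329 \left(-18 - \frac{279}{\frac{5}{6}} - \frac{5}{544}\right)} = \frac{45133}{167352} - \frac{1}{4329 \left(-18 - \frac{1674}{5} - \frac{5}{544}\right)} = \frac{45133}{167352} - \frac{1}{4329 \left(- \frac{959641}{2720}\right)} = \frac{45133}{167352} - - \frac{2720}{4154285889} = \frac{45133}{167352} + \frac{2720}{4154285889} = \frac{62498613408559}{231742684031976}$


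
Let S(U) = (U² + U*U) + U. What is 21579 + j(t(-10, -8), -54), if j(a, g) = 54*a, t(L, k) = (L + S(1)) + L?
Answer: 20661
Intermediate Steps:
S(U) = U + 2*U² (S(U) = (U² + U²) + U = 2*U² + U = U + 2*U²)
t(L, k) = 3 + 2*L (t(L, k) = (L + 1*(1 + 2*1)) + L = (L + 1*(1 + 2)) + L = (L + 1*3) + L = (L + 3) + L = (3 + L) + L = 3 + 2*L)
21579 + j(t(-10, -8), -54) = 21579 + 54*(3 + 2*(-10)) = 21579 + 54*(3 - 20) = 21579 + 54*(-17) = 21579 - 918 = 20661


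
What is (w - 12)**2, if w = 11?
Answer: 1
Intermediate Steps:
(w - 12)**2 = (11 - 12)**2 = (-1)**2 = 1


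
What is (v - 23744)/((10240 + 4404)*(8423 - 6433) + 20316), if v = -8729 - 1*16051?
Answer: -12131/7290469 ≈ -0.0016640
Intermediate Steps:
v = -24780 (v = -8729 - 16051 = -24780)
(v - 23744)/((10240 + 4404)*(8423 - 6433) + 20316) = (-24780 - 23744)/((10240 + 4404)*(8423 - 6433) + 20316) = -48524/(14644*1990 + 20316) = -48524/(29141560 + 20316) = -48524/29161876 = -48524*1/29161876 = -12131/7290469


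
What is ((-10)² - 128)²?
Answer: 784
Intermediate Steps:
((-10)² - 128)² = (100 - 128)² = (-28)² = 784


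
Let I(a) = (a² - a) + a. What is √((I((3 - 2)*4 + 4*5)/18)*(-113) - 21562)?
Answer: I*√25178 ≈ 158.68*I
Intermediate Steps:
I(a) = a²
√((I((3 - 2)*4 + 4*5)/18)*(-113) - 21562) = √((((3 - 2)*4 + 4*5)²/18)*(-113) - 21562) = √(((1*4 + 20)²*(1/18))*(-113) - 21562) = √(((4 + 20)²*(1/18))*(-113) - 21562) = √((24²*(1/18))*(-113) - 21562) = √((576*(1/18))*(-113) - 21562) = √(32*(-113) - 21562) = √(-3616 - 21562) = √(-25178) = I*√25178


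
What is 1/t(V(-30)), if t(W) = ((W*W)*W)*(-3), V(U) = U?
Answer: 1/81000 ≈ 1.2346e-5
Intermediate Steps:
t(W) = -3*W³ (t(W) = (W²*W)*(-3) = W³*(-3) = -3*W³)
1/t(V(-30)) = 1/(-3*(-30)³) = 1/(-3*(-27000)) = 1/81000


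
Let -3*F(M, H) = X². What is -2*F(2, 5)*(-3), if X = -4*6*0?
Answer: 0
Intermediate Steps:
X = 0 (X = -24*0 = 0)
F(M, H) = 0 (F(M, H) = -⅓*0² = -⅓*0 = 0)
-2*F(2, 5)*(-3) = -2*0*(-3) = 0*(-3) = 0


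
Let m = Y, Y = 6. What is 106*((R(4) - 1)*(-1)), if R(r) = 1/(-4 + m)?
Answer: 53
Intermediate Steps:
m = 6
R(r) = ½ (R(r) = 1/(-4 + 6) = 1/2 = ½)
106*((R(4) - 1)*(-1)) = 106*((½ - 1)*(-1)) = 106*(-½*(-1)) = 106*(½) = 53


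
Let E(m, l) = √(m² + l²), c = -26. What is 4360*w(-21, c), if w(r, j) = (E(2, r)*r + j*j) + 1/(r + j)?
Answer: 138521560/47 - 91560*√445 ≈ 1.0158e+6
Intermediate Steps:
E(m, l) = √(l² + m²)
w(r, j) = j² + 1/(j + r) + r*√(4 + r²) (w(r, j) = (√(r² + 2²)*r + j*j) + 1/(r + j) = (√(r² + 4)*r + j²) + 1/(j + r) = (√(4 + r²)*r + j²) + 1/(j + r) = (r*√(4 + r²) + j²) + 1/(j + r) = (j² + r*√(4 + r²)) + 1/(j + r) = j² + 1/(j + r) + r*√(4 + r²))
4360*w(-21, c) = 4360*((1 + (-26)³ - 21*(-26)² + (-21)²*√(4 + (-21)²) - 26*(-21)*√(4 + (-21)²))/(-26 - 21)) = 4360*((1 - 17576 - 21*676 + 441*√(4 + 441) - 26*(-21)*√(4 + 441))/(-47)) = 4360*(-(1 - 17576 - 14196 + 441*√445 - 26*(-21)*√445)/47) = 4360*(-(1 - 17576 - 14196 + 441*√445 + 546*√445)/47) = 4360*(-(-31771 + 987*√445)/47) = 4360*(31771/47 - 21*√445) = 138521560/47 - 91560*√445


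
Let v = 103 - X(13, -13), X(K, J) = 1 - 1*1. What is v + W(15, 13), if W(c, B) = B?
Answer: 116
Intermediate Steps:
X(K, J) = 0 (X(K, J) = 1 - 1 = 0)
v = 103 (v = 103 - 1*0 = 103 + 0 = 103)
v + W(15, 13) = 103 + 13 = 116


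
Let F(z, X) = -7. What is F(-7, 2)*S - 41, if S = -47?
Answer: 288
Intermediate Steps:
F(-7, 2)*S - 41 = -7*(-47) - 41 = 329 - 41 = 288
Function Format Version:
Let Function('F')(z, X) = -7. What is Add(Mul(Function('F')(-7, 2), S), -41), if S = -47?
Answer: 288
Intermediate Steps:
Add(Mul(Function('F')(-7, 2), S), -41) = Add(Mul(-7, -47), -41) = Add(329, -41) = 288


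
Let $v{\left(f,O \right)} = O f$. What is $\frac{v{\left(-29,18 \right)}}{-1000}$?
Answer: $\frac{261}{500} \approx 0.522$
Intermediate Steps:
$\frac{v{\left(-29,18 \right)}}{-1000} = \frac{18 \left(-29\right)}{-1000} = \left(-522\right) \left(- \frac{1}{1000}\right) = \frac{261}{500}$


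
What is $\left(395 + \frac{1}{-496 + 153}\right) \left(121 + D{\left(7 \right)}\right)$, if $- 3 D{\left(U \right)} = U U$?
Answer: $\frac{42541976}{1029} \approx 41343.0$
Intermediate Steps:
$D{\left(U \right)} = - \frac{U^{2}}{3}$ ($D{\left(U \right)} = - \frac{U U}{3} = - \frac{U^{2}}{3}$)
$\left(395 + \frac{1}{-496 + 153}\right) \left(121 + D{\left(7 \right)}\right) = \left(395 + \frac{1}{-496 + 153}\right) \left(121 - \frac{7^{2}}{3}\right) = \left(395 + \frac{1}{-343}\right) \left(121 - \frac{49}{3}\right) = \left(395 - \frac{1}{343}\right) \left(121 - \frac{49}{3}\right) = \frac{135484}{343} \cdot \frac{314}{3} = \frac{42541976}{1029}$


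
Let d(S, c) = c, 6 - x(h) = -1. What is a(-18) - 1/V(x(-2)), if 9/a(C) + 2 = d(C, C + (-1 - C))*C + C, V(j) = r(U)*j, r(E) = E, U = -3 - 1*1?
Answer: -125/28 ≈ -4.4643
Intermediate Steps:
x(h) = 7 (x(h) = 6 - 1*(-1) = 6 + 1 = 7)
U = -4 (U = -3 - 1 = -4)
V(j) = -4*j
a(C) = -9/2 (a(C) = 9/(-2 + ((C + (-1 - C))*C + C)) = 9/(-2 + (-C + C)) = 9/(-2 + 0) = 9/(-2) = 9*(-½) = -9/2)
a(-18) - 1/V(x(-2)) = -9/2 - 1/((-4*7)) = -9/2 - 1/(-28) = -9/2 - 1*(-1/28) = -9/2 + 1/28 = -125/28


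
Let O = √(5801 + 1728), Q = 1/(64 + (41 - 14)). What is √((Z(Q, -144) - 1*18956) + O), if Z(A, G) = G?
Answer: √(-19100 + √7529) ≈ 137.89*I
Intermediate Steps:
Q = 1/91 (Q = 1/(64 + 27) = 1/91 ≈ 0.010989)
O = √7529 ≈ 86.770
√((Z(Q, -144) - 1*18956) + O) = √((-144 - 1*18956) + √7529) = √((-144 - 18956) + √7529) = √(-19100 + √7529)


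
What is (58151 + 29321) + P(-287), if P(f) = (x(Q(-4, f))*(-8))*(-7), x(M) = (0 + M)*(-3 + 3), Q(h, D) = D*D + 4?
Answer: 87472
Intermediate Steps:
Q(h, D) = 4 + D² (Q(h, D) = D² + 4 = 4 + D²)
x(M) = 0 (x(M) = M*0 = 0)
P(f) = 0 (P(f) = (0*(-8))*(-7) = 0*(-7) = 0)
(58151 + 29321) + P(-287) = (58151 + 29321) + 0 = 87472 + 0 = 87472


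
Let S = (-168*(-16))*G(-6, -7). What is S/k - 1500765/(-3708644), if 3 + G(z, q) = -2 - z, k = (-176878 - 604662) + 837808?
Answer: 7867823341/17389831716 ≈ 0.45244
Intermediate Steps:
k = 56268 (k = -781540 + 837808 = 56268)
G(z, q) = -5 - z (G(z, q) = -3 + (-2 - z) = -5 - z)
S = 2688 (S = (-168*(-16))*(-5 - 1*(-6)) = 2688*(-5 + 6) = 2688*1 = 2688)
S/k - 1500765/(-3708644) = 2688/56268 - 1500765/(-3708644) = 2688*(1/56268) - 1500765*(-1/3708644) = 224/4689 + 1500765/3708644 = 7867823341/17389831716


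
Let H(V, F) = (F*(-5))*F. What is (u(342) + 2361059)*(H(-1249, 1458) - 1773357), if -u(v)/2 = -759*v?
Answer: -35720936228055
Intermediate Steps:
u(v) = 1518*v (u(v) = -(-1518)*v = 1518*v)
H(V, F) = -5*F² (H(V, F) = (-5*F)*F = -5*F²)
(u(342) + 2361059)*(H(-1249, 1458) - 1773357) = (1518*342 + 2361059)*(-5*1458² - 1773357) = (519156 + 2361059)*(-5*2125764 - 1773357) = 2880215*(-10628820 - 1773357) = 2880215*(-12402177) = -35720936228055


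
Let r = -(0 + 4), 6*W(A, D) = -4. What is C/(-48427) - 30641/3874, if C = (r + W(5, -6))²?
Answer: -1027340359/129881214 ≈ -7.9098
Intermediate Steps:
W(A, D) = -⅔ (W(A, D) = (⅙)*(-4) = -⅔)
r = -4 (r = -1*4 = -4)
C = 196/9 (C = (-4 - ⅔)² = (-14/3)² = 196/9 ≈ 21.778)
C/(-48427) - 30641/3874 = (196/9)/(-48427) - 30641/3874 = (196/9)*(-1/48427) - 30641*1/3874 = -196/435843 - 2357/298 = -1027340359/129881214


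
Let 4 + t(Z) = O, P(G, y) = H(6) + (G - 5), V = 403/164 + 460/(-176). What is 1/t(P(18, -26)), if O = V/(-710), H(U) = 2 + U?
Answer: -640420/2561539 ≈ -0.25001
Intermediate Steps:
V = -141/902 (V = 403*(1/164) + 460*(-1/176) = 403/164 - 115/44 = -141/902 ≈ -0.15632)
P(G, y) = 3 + G (P(G, y) = (2 + 6) + (G - 5) = 8 + (-5 + G) = 3 + G)
O = 141/640420 (O = -141/902/(-710) = -141/902*(-1/710) = 141/640420 ≈ 0.00022017)
t(Z) = -2561539/640420 (t(Z) = -4 + 141/640420 = -2561539/640420)
1/t(P(18, -26)) = 1/(-2561539/640420) = -640420/2561539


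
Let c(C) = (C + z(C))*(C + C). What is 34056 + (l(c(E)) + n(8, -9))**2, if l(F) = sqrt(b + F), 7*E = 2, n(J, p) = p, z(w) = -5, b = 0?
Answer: 1672581/49 - 36*I*sqrt(33)/7 ≈ 34134.0 - 29.543*I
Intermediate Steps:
E = 2/7 (E = (1/7)*2 = 2/7 ≈ 0.28571)
c(C) = 2*C*(-5 + C) (c(C) = (C - 5)*(C + C) = (-5 + C)*(2*C) = 2*C*(-5 + C))
l(F) = sqrt(F) (l(F) = sqrt(0 + F) = sqrt(F))
34056 + (l(c(E)) + n(8, -9))**2 = 34056 + (sqrt(2*(2/7)*(-5 + 2/7)) - 9)**2 = 34056 + (sqrt(2*(2/7)*(-33/7)) - 9)**2 = 34056 + (sqrt(-132/49) - 9)**2 = 34056 + (2*I*sqrt(33)/7 - 9)**2 = 34056 + (-9 + 2*I*sqrt(33)/7)**2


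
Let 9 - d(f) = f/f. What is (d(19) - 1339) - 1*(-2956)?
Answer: 1625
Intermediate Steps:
d(f) = 8 (d(f) = 9 - f/f = 9 - 1*1 = 9 - 1 = 8)
(d(19) - 1339) - 1*(-2956) = (8 - 1339) - 1*(-2956) = -1331 + 2956 = 1625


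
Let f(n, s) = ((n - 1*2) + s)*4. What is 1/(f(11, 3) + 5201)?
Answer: 1/5249 ≈ 0.00019051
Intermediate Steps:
f(n, s) = -8 + 4*n + 4*s (f(n, s) = ((n - 2) + s)*4 = ((-2 + n) + s)*4 = (-2 + n + s)*4 = -8 + 4*n + 4*s)
1/(f(11, 3) + 5201) = 1/((-8 + 4*11 + 4*3) + 5201) = 1/((-8 + 44 + 12) + 5201) = 1/(48 + 5201) = 1/5249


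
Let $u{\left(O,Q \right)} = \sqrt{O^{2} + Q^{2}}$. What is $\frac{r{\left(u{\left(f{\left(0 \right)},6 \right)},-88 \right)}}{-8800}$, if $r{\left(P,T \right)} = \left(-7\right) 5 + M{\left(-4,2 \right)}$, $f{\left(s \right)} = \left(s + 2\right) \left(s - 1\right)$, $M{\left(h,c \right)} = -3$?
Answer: $\frac{19}{4400} \approx 0.0043182$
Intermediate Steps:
$f{\left(s \right)} = \left(-1 + s\right) \left(2 + s\right)$ ($f{\left(s \right)} = \left(2 + s\right) \left(-1 + s\right) = \left(-1 + s\right) \left(2 + s\right)$)
$r{\left(P,T \right)} = -38$ ($r{\left(P,T \right)} = \left(-7\right) 5 - 3 = -35 - 3 = -38$)
$\frac{r{\left(u{\left(f{\left(0 \right)},6 \right)},-88 \right)}}{-8800} = - \frac{38}{-8800} = \left(-38\right) \left(- \frac{1}{8800}\right) = \frac{19}{4400}$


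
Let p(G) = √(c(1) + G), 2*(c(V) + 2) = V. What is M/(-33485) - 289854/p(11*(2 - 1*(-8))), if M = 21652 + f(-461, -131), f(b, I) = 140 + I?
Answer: -21661/33485 - 289854*√434/217 ≈ -27828.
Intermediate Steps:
c(V) = -2 + V/2
M = 21661 (M = 21652 + (140 - 131) = 21652 + 9 = 21661)
p(G) = √(-3/2 + G) (p(G) = √((-2 + (½)*1) + G) = √((-2 + ½) + G) = √(-3/2 + G))
M/(-33485) - 289854/p(11*(2 - 1*(-8))) = 21661/(-33485) - 289854*2/√(-6 + 4*(11*(2 - 1*(-8)))) = 21661*(-1/33485) - 289854*2/√(-6 + 4*(11*(2 + 8))) = -21661/33485 - 289854*2/√(-6 + 4*(11*10)) = -21661/33485 - 289854*2/√(-6 + 4*110) = -21661/33485 - 289854*2/√(-6 + 440) = -21661/33485 - 289854*√434/217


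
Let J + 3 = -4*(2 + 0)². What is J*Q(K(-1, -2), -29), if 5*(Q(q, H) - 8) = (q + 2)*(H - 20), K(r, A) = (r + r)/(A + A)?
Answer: 627/2 ≈ 313.50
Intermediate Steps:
K(r, A) = r/A (K(r, A) = (2*r)/((2*A)) = (2*r)*(1/(2*A)) = r/A)
Q(q, H) = 8 + (-20 + H)*(2 + q)/5 (Q(q, H) = 8 + ((q + 2)*(H - 20))/5 = 8 + ((2 + q)*(-20 + H))/5 = 8 + ((-20 + H)*(2 + q))/5 = 8 + (-20 + H)*(2 + q)/5)
J = -19 (J = -3 - 4*(2 + 0)² = -3 - 4*2² = -3 - 4*4 = -3 - 16 = -19)
J*Q(K(-1, -2), -29) = -19*(-(-4)/(-2) + (⅖)*(-29) + (⅕)*(-29)*(-1/(-2))) = -19*(-(-4)*(-1)/2 - 58/5 + (⅕)*(-29)*(-1*(-½))) = -19*(-4*½ - 58/5 + (⅕)*(-29)*(½)) = -19*(-2 - 58/5 - 29/10) = -19*(-33/2) = 627/2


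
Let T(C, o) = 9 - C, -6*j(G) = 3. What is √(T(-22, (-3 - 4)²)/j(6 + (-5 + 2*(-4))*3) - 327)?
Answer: I*√389 ≈ 19.723*I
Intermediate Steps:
j(G) = -½ (j(G) = -⅙*3 = -½)
√(T(-22, (-3 - 4)²)/j(6 + (-5 + 2*(-4))*3) - 327) = √((9 - 1*(-22))/(-½) - 327) = √((9 + 22)*(-2) - 327) = √(31*(-2) - 327) = √(-62 - 327) = √(-389) = I*√389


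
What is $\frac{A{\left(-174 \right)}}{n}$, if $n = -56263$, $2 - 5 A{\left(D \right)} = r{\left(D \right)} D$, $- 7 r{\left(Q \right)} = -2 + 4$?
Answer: $\frac{334}{1969205} \approx 0.00016961$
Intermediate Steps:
$r{\left(Q \right)} = - \frac{2}{7}$ ($r{\left(Q \right)} = - \frac{-2 + 4}{7} = \left(- \frac{1}{7}\right) 2 = - \frac{2}{7}$)
$A{\left(D \right)} = \frac{2}{5} + \frac{2 D}{35}$ ($A{\left(D \right)} = \frac{2}{5} - \frac{\left(- \frac{2}{7}\right) D}{5} = \frac{2}{5} + \frac{2 D}{35}$)
$\frac{A{\left(-174 \right)}}{n} = \frac{\frac{2}{5} + \frac{2}{35} \left(-174\right)}{-56263} = \left(\frac{2}{5} - \frac{348}{35}\right) \left(- \frac{1}{56263}\right) = \left(- \frac{334}{35}\right) \left(- \frac{1}{56263}\right) = \frac{334}{1969205}$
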